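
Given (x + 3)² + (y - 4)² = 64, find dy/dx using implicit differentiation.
Differentiate both sides with respect to x, treating y as y(x). By the chain rule, any term containing y contributes a factor of y' = dy/dx when we differentiate it.

Move every term to one side and write the relation as F(x, y) = 0. Term by term,
  d/dx[(x + 3)^2] = 2x + 6
  d/dx[(y - 4)^2] = 2·y'(y - 4)
  d/dx[-64] = 0

The pieces without y' make up ∂F/∂x and the coefficient of y' is ∂F/∂y:
  ∂F/∂x = 2x + 6,
  ∂F/∂y = 2y - 8.

Since d/dx[F] = ∂F/∂x + (∂F/∂y)·y' = 0, solve for y':
  (∂F/∂y)·y' = -∂F/∂x
  dy/dx = -(∂F/∂x)/(∂F/∂y) = -(2x + 6)/(2y - 8) = (-x - 3)/(y - 4)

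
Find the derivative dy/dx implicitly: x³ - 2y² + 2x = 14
Differentiate the relation implicitly: treat y = y(x) and apply the chain rule, so every y-derivative picks up a y' = dy/dx factor.

With everything moved to the left-hand side, differentiate term by term:
  d/dx[x^3] = 3x^2
  d/dx[2x] = 2
  d/dx[-2y^2] = -4y·y'
  d/dx[-14] = 0

Separating the contributions that come from x directly and those that come through y:
  without y':      3x^2 + 2
  multiplying y':  -4y

so (3x^2 + 2) + (-4y)·y' = 0, and therefore
  dy/dx = -(3x^2 + 2)/(-4y) = (3x^2 + 2)/(4y)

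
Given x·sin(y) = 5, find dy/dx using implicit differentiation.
Take d/dx of both sides. Since y is implicitly a function of x, the chain rule attaches a y' = dy/dx factor whenever we differentiate through y.

Set F(x, y) = (left side) − (right side), so the curve is F = 0. Differentiating each term of F:
  d/dx[x·sin(y)] = x·y'·cos(y) + sin(y)
  d/dx[-5] = 0

Collecting, the y'-free part is the partial derivative in x and the y' coefficient is the partial derivative in y:
  ∂F/∂x = sin(y)
  ∂F/∂y = x·cos(y)

so d/dx[F(x, y(x))] = ∂F/∂x + (∂F/∂y)·y' = 0. Rearranging,
  dy/dx = -(∂F/∂x)/(∂F/∂y) = -(sin(y))/(x·cos(y)) = -tan(y)/x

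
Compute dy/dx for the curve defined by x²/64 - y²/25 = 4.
Take d/dx of both sides. Since y is implicitly a function of x, the chain rule attaches a y' = dy/dx factor whenever we differentiate through y.

Set F(x, y) = (left side) − (right side), so the curve is F = 0. Differentiating each term of F:
  d/dx[x^2/64] = x/32
  d/dx[-y^2/25] = -2y·y'/25
  d/dx[-4] = 0

Collecting, the y'-free part is the partial derivative in x and the y' coefficient is the partial derivative in y:
  ∂F/∂x = x/32
  ∂F/∂y = -2y/25

so d/dx[F(x, y(x))] = ∂F/∂x + (∂F/∂y)·y' = 0. Rearranging,
  dy/dx = -(∂F/∂x)/(∂F/∂y) = -(x/32)/(-2y/25) = 25x/(64y)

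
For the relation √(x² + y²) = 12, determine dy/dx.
Differentiate both sides with respect to x, treating y as y(x). By the chain rule, any term containing y contributes a factor of y' = dy/dx when we differentiate it.

Move every term to one side and write the relation as F(x, y) = 0. Term by term,
  d/dx[√(x^2 + y^2)] = (x + y·y')/√(x^2 + y^2)
  d/dx[-12] = 0

The pieces without y' make up ∂F/∂x and the coefficient of y' is ∂F/∂y:
  ∂F/∂x = x/√(x^2 + y^2),
  ∂F/∂y = y/√(x^2 + y^2).

Since d/dx[F] = ∂F/∂x + (∂F/∂y)·y' = 0, solve for y':
  (∂F/∂y)·y' = -∂F/∂x
  dy/dx = -(∂F/∂x)/(∂F/∂y) = -(x/√(x^2 + y^2))/(y/√(x^2 + y^2)) = -x/y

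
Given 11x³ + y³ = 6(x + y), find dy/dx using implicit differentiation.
Apply d/dx to both sides, remembering that y depends on x. Each occurrence of y therefore brings in a y' = dy/dx via the chain rule.

With F(x, y) equal to the left-hand side minus the right, differentiate F term by term:
  d/dx[11x^3] = 33x^2
  d/dx[-6x] = -6
  d/dx[y^3] = 3y^2·y'
  d/dx[-6y] = -6·y'
Adding these up, d/dx[F] = 0 becomes
  (33x^2 - 6) + (3y^2 - 6)·y' = 0,
so isolating y',
  dy/dx = -(33x^2 - 6)/(3y^2 - 6) = (2 - 11x^2)/(y^2 - 2)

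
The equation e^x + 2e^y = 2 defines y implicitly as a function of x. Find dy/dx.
Take d/dx of both sides. Since y is implicitly a function of x, the chain rule attaches a y' = dy/dx factor whenever we differentiate through y.

Set F(x, y) = (left side) − (right side), so the curve is F = 0. Differentiating each term of F:
  d/dx[e^(x)] = e^(x)
  d/dx[2e^(y)] = 2·y'·e^(y)
  d/dx[-2] = 0

Collecting, the y'-free part is the partial derivative in x and the y' coefficient is the partial derivative in y:
  ∂F/∂x = e^(x)
  ∂F/∂y = 2e^(y)

so d/dx[F(x, y(x))] = ∂F/∂x + (∂F/∂y)·y' = 0. Rearranging,
  dy/dx = -(∂F/∂x)/(∂F/∂y) = -(e^(x))/(2e^(y)) = -e^(x - y)/2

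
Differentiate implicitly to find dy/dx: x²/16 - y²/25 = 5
Apply d/dx to both sides, remembering that y depends on x. Each occurrence of y therefore brings in a y' = dy/dx via the chain rule.

With F(x, y) equal to the left-hand side minus the right, differentiate F term by term:
  d/dx[x^2/16] = x/8
  d/dx[-y^2/25] = -2y·y'/25
  d/dx[-5] = 0
Adding these up, d/dx[F] = 0 becomes
  (x/8) + (-2y/25)·y' = 0,
so isolating y',
  dy/dx = -(x/8)/(-2y/25) = 25x/(16y)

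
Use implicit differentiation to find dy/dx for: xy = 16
Differentiate both sides with respect to x, treating y as y(x). By the chain rule, any term containing y contributes a factor of y' = dy/dx when we differentiate it.

Move every term to one side and write the relation as F(x, y) = 0. Term by term,
  d/dx[xy] = x·y' + y
  d/dx[-16] = 0

The pieces without y' make up ∂F/∂x and the coefficient of y' is ∂F/∂y:
  ∂F/∂x = y,
  ∂F/∂y = x.

Since d/dx[F] = ∂F/∂x + (∂F/∂y)·y' = 0, solve for y':
  (∂F/∂y)·y' = -∂F/∂x
  dy/dx = -(∂F/∂x)/(∂F/∂y) = -(y)/(x) = -y/x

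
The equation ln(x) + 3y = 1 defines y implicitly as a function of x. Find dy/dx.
Apply d/dx to both sides, remembering that y depends on x. Each occurrence of y therefore brings in a y' = dy/dx via the chain rule.

With F(x, y) equal to the left-hand side minus the right, differentiate F term by term:
  d/dx[3y] = 3·y'
  d/dx[ln(x)] = 1/x
  d/dx[-1] = 0
Adding these up, d/dx[F] = 0 becomes
  (1/x) + (3)·y' = 0,
so isolating y',
  dy/dx = -(1/x)/(3) = -1/(3x)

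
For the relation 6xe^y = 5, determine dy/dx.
Differentiate both sides with respect to x, treating y as y(x). By the chain rule, any term containing y contributes a factor of y' = dy/dx when we differentiate it.

Move every term to one side and write the relation as F(x, y) = 0. Term by term,
  d/dx[6x·e^(y)] = 6x·y'·e^(y) + 6e^(y)
  d/dx[-5] = 0

The pieces without y' make up ∂F/∂x and the coefficient of y' is ∂F/∂y:
  ∂F/∂x = 6e^(y),
  ∂F/∂y = 6x·e^(y).

Since d/dx[F] = ∂F/∂x + (∂F/∂y)·y' = 0, solve for y':
  (∂F/∂y)·y' = -∂F/∂x
  dy/dx = -(∂F/∂x)/(∂F/∂y) = -(6e^(y))/(6x·e^(y)) = -1/x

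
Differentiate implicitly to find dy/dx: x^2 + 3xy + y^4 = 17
Differentiate both sides with respect to x, treating y as y(x). By the chain rule, any term containing y contributes a factor of y' = dy/dx when we differentiate it.

Move every term to one side and write the relation as F(x, y) = 0. Term by term,
  d/dx[x^2] = 2x
  d/dx[3xy] = 3x·y' + 3y
  d/dx[y^4] = 4y^3·y'
  d/dx[-17] = 0

The pieces without y' make up ∂F/∂x and the coefficient of y' is ∂F/∂y:
  ∂F/∂x = 2x + 3y,
  ∂F/∂y = 3x + 4y^3.

Since d/dx[F] = ∂F/∂x + (∂F/∂y)·y' = 0, solve for y':
  (∂F/∂y)·y' = -∂F/∂x
  dy/dx = -(∂F/∂x)/(∂F/∂y) = -(2x + 3y)/(3x + 4y^3) = (-2x - 3y)/(3x + 4y^3)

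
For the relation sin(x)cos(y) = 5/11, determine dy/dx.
Apply d/dx to both sides, remembering that y depends on x. Each occurrence of y therefore brings in a y' = dy/dx via the chain rule.

With F(x, y) equal to the left-hand side minus the right, differentiate F term by term:
  d/dx[sin(x)·cos(y)] = -y'·sin(x)·sin(y) + cos(x)·cos(y)
  d/dx[-5/11] = 0
Adding these up, d/dx[F] = 0 becomes
  (cos(x)·cos(y)) + (-sin(x)·sin(y))·y' = 0,
so isolating y',
  dy/dx = -(cos(x)·cos(y))/(-sin(x)·sin(y)) = 1/(tan(x)·tan(y))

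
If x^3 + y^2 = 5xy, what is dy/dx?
Take d/dx of both sides. Since y is implicitly a function of x, the chain rule attaches a y' = dy/dx factor whenever we differentiate through y.

Set F(x, y) = (left side) − (right side), so the curve is F = 0. Differentiating each term of F:
  d/dx[x^3] = 3x^2
  d/dx[-5xy] = -5x·y' - 5y
  d/dx[y^2] = 2y·y'

Collecting, the y'-free part is the partial derivative in x and the y' coefficient is the partial derivative in y:
  ∂F/∂x = 3x^2 - 5y
  ∂F/∂y = -5x + 2y

so d/dx[F(x, y(x))] = ∂F/∂x + (∂F/∂y)·y' = 0. Rearranging,
  dy/dx = -(∂F/∂x)/(∂F/∂y) = -(3x^2 - 5y)/(-5x + 2y) = (3x^2 - 5y)/(5x - 2y)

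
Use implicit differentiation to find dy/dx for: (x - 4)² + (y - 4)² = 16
Differentiate both sides with respect to x, treating y as y(x). By the chain rule, any term containing y contributes a factor of y' = dy/dx when we differentiate it.

Move every term to one side and write the relation as F(x, y) = 0. Term by term,
  d/dx[(x - 4)^2] = 2x - 8
  d/dx[(y - 4)^2] = 2·y'(y - 4)
  d/dx[-16] = 0

The pieces without y' make up ∂F/∂x and the coefficient of y' is ∂F/∂y:
  ∂F/∂x = 2x - 8,
  ∂F/∂y = 2y - 8.

Since d/dx[F] = ∂F/∂x + (∂F/∂y)·y' = 0, solve for y':
  (∂F/∂y)·y' = -∂F/∂x
  dy/dx = -(∂F/∂x)/(∂F/∂y) = -(2x - 8)/(2y - 8) = (4 - x)/(y - 4)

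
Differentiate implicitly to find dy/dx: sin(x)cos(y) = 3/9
Differentiate both sides with respect to x, treating y as y(x). By the chain rule, any term containing y contributes a factor of y' = dy/dx when we differentiate it.

Move every term to one side and write the relation as F(x, y) = 0. Term by term,
  d/dx[sin(x)·cos(y)] = -y'·sin(x)·sin(y) + cos(x)·cos(y)
  d/dx[-1/3] = 0

The pieces without y' make up ∂F/∂x and the coefficient of y' is ∂F/∂y:
  ∂F/∂x = cos(x)·cos(y),
  ∂F/∂y = -sin(x)·sin(y).

Since d/dx[F] = ∂F/∂x + (∂F/∂y)·y' = 0, solve for y':
  (∂F/∂y)·y' = -∂F/∂x
  dy/dx = -(∂F/∂x)/(∂F/∂y) = -(cos(x)·cos(y))/(-sin(x)·sin(y)) = 1/(tan(x)·tan(y))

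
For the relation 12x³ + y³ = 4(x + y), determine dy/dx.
Differentiate the relation implicitly: treat y = y(x) and apply the chain rule, so every y-derivative picks up a y' = dy/dx factor.

With everything moved to the left-hand side, differentiate term by term:
  d/dx[12x^3] = 36x^2
  d/dx[-4x] = -4
  d/dx[y^3] = 3y^2·y'
  d/dx[-4y] = -4·y'

Separating the contributions that come from x directly and those that come through y:
  without y':      36x^2 - 4
  multiplying y':  3y^2 - 4

so (36x^2 - 4) + (3y^2 - 4)·y' = 0, and therefore
  dy/dx = -(36x^2 - 4)/(3y^2 - 4) = 4(1 - 9x^2)/(3y^2 - 4)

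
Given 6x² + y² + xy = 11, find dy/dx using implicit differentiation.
Differentiate the relation implicitly: treat y = y(x) and apply the chain rule, so every y-derivative picks up a y' = dy/dx factor.

With everything moved to the left-hand side, differentiate term by term:
  d/dx[6x^2] = 12x
  d/dx[xy] = x·y' + y
  d/dx[y^2] = 2y·y'
  d/dx[-11] = 0

Separating the contributions that come from x directly and those that come through y:
  without y':      12x + y
  multiplying y':  x + 2y

so (12x + y) + (x + 2y)·y' = 0, and therefore
  dy/dx = -(12x + y)/(x + 2y) = (-12x - y)/(x + 2y)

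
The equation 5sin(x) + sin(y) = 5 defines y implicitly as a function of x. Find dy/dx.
Differentiate both sides with respect to x, treating y as y(x). By the chain rule, any term containing y contributes a factor of y' = dy/dx when we differentiate it.

Move every term to one side and write the relation as F(x, y) = 0. Term by term,
  d/dx[5sin(x)] = 5cos(x)
  d/dx[sin(y)] = y'·cos(y)
  d/dx[-5] = 0

The pieces without y' make up ∂F/∂x and the coefficient of y' is ∂F/∂y:
  ∂F/∂x = 5cos(x),
  ∂F/∂y = cos(y).

Since d/dx[F] = ∂F/∂x + (∂F/∂y)·y' = 0, solve for y':
  (∂F/∂y)·y' = -∂F/∂x
  dy/dx = -(∂F/∂x)/(∂F/∂y) = -(5cos(x))/(cos(y)) = -5cos(x)/cos(y)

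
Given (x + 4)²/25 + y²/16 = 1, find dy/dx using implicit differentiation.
Take d/dx of both sides. Since y is implicitly a function of x, the chain rule attaches a y' = dy/dx factor whenever we differentiate through y.

Set F(x, y) = (left side) − (right side), so the curve is F = 0. Differentiating each term of F:
  d/dx[y^2/16] = y·y'/8
  d/dx[(x + 4)^2/25] = 2x/25 + 8/25
  d/dx[-1] = 0

Collecting, the y'-free part is the partial derivative in x and the y' coefficient is the partial derivative in y:
  ∂F/∂x = 2x/25 + 8/25
  ∂F/∂y = y/8

so d/dx[F(x, y(x))] = ∂F/∂x + (∂F/∂y)·y' = 0. Rearranging,
  dy/dx = -(∂F/∂x)/(∂F/∂y) = -(2x/25 + 8/25)/(y/8)
        = -(2(x + 4)/25)/(y/8) = 16(-x - 4)/(25y)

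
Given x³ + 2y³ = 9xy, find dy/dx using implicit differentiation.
Differentiate the relation implicitly: treat y = y(x) and apply the chain rule, so every y-derivative picks up a y' = dy/dx factor.

With everything moved to the left-hand side, differentiate term by term:
  d/dx[x^3] = 3x^2
  d/dx[-9xy] = -9x·y' - 9y
  d/dx[2y^3] = 6y^2·y'

Separating the contributions that come from x directly and those that come through y:
  without y':      3x^2 - 9y
  multiplying y':  -9x + 6y^2

so (3x^2 - 9y) + (-9x + 6y^2)·y' = 0, and therefore
  dy/dx = -(3x^2 - 9y)/(-9x + 6y^2) = (x^2 - 3y)/(3x - 2y^2)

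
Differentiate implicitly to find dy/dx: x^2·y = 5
Apply d/dx to both sides, remembering that y depends on x. Each occurrence of y therefore brings in a y' = dy/dx via the chain rule.

With F(x, y) equal to the left-hand side minus the right, differentiate F term by term:
  d/dx[x^2y] = x^2·y' + 2xy
  d/dx[-5] = 0
Adding these up, d/dx[F] = 0 becomes
  (2xy) + (x^2)·y' = 0,
so isolating y',
  dy/dx = -(2xy)/(x^2) = -2y/x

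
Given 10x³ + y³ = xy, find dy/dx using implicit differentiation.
Differentiate both sides with respect to x, treating y as y(x). By the chain rule, any term containing y contributes a factor of y' = dy/dx when we differentiate it.

Move every term to one side and write the relation as F(x, y) = 0. Term by term,
  d/dx[10x^3] = 30x^2
  d/dx[-xy] = -x·y' - y
  d/dx[y^3] = 3y^2·y'

The pieces without y' make up ∂F/∂x and the coefficient of y' is ∂F/∂y:
  ∂F/∂x = 30x^2 - y,
  ∂F/∂y = -x + 3y^2.

Since d/dx[F] = ∂F/∂x + (∂F/∂y)·y' = 0, solve for y':
  (∂F/∂y)·y' = -∂F/∂x
  dy/dx = -(∂F/∂x)/(∂F/∂y) = -(30x^2 - y)/(-x + 3y^2) = (30x^2 - y)/(x - 3y^2)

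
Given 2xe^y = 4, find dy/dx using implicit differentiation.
Differentiate the relation implicitly: treat y = y(x) and apply the chain rule, so every y-derivative picks up a y' = dy/dx factor.

With everything moved to the left-hand side, differentiate term by term:
  d/dx[2x·e^(y)] = 2x·y'·e^(y) + 2e^(y)
  d/dx[-4] = 0

Separating the contributions that come from x directly and those that come through y:
  without y':      2e^(y)
  multiplying y':  2x·e^(y)

so (2e^(y)) + (2x·e^(y))·y' = 0, and therefore
  dy/dx = -(2e^(y))/(2x·e^(y)) = -1/x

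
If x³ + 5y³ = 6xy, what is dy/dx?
Apply d/dx to both sides, remembering that y depends on x. Each occurrence of y therefore brings in a y' = dy/dx via the chain rule.

With F(x, y) equal to the left-hand side minus the right, differentiate F term by term:
  d/dx[x^3] = 3x^2
  d/dx[-6xy] = -6x·y' - 6y
  d/dx[5y^3] = 15y^2·y'
Adding these up, d/dx[F] = 0 becomes
  (3x^2 - 6y) + (-6x + 15y^2)·y' = 0,
so isolating y',
  dy/dx = -(3x^2 - 6y)/(-6x + 15y^2) = (x^2 - 2y)/(2x - 5y^2)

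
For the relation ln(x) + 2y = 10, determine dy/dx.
Take d/dx of both sides. Since y is implicitly a function of x, the chain rule attaches a y' = dy/dx factor whenever we differentiate through y.

Set F(x, y) = (left side) − (right side), so the curve is F = 0. Differentiating each term of F:
  d/dx[2y] = 2·y'
  d/dx[ln(x)] = 1/x
  d/dx[-10] = 0

Collecting, the y'-free part is the partial derivative in x and the y' coefficient is the partial derivative in y:
  ∂F/∂x = 1/x
  ∂F/∂y = 2

so d/dx[F(x, y(x))] = ∂F/∂x + (∂F/∂y)·y' = 0. Rearranging,
  dy/dx = -(∂F/∂x)/(∂F/∂y) = -(1/x)/(2) = -1/(2x)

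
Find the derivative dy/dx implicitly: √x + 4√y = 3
Take d/dx of both sides. Since y is implicitly a function of x, the chain rule attaches a y' = dy/dx factor whenever we differentiate through y.

Set F(x, y) = (left side) − (right side), so the curve is F = 0. Differentiating each term of F:
  d/dx[√(x)] = 1/(2√(x))
  d/dx[4√(y)] = 2·y'/√(y)
  d/dx[-3] = 0

Collecting, the y'-free part is the partial derivative in x and the y' coefficient is the partial derivative in y:
  ∂F/∂x = 1/(2√(x))
  ∂F/∂y = 2/√(y)

so d/dx[F(x, y(x))] = ∂F/∂x + (∂F/∂y)·y' = 0. Rearranging,
  dy/dx = -(∂F/∂x)/(∂F/∂y) = -(1/(2√(x)))/(2/√(y)) = -√(y)/(4√(x))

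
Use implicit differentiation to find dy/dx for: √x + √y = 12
Differentiate both sides with respect to x, treating y as y(x). By the chain rule, any term containing y contributes a factor of y' = dy/dx when we differentiate it.

Move every term to one side and write the relation as F(x, y) = 0. Term by term,
  d/dx[√(x)] = 1/(2√(x))
  d/dx[√(y)] = y'/(2√(y))
  d/dx[-12] = 0

The pieces without y' make up ∂F/∂x and the coefficient of y' is ∂F/∂y:
  ∂F/∂x = 1/(2√(x)),
  ∂F/∂y = 1/(2√(y)).

Since d/dx[F] = ∂F/∂x + (∂F/∂y)·y' = 0, solve for y':
  (∂F/∂y)·y' = -∂F/∂x
  dy/dx = -(∂F/∂x)/(∂F/∂y) = -(1/(2√(x)))/(1/(2√(y))) = -√(y)/√(x)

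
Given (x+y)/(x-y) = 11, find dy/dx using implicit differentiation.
Differentiate the relation implicitly: treat y = y(x) and apply the chain rule, so every y-derivative picks up a y' = dy/dx factor.

With everything moved to the left-hand side, differentiate term by term:
  d/dx[(x + y)/(x - y)] = (y' + 1)/(x - y) + (x + y)(y' - 1)/(x - y)^2
  d/dx[-11] = 0

Separating the contributions that come from x directly and those that come through y:
  without y':      1/(x - y) - (x + y)/(x - y)^2
  multiplying y':  1/(x - y) + (x + y)/(x - y)^2

so (1/(x - y) - (x + y)/(x - y)^2) + (1/(x - y) + (x + y)/(x - y)^2)·y' = 0, and therefore
  dy/dx = -(1/(x - y) - (x + y)/(x - y)^2)/(1/(x - y) + (x + y)/(x - y)^2)
        = -(-2y/(x - y)^2)/(2x/(x - y)^2) = y/x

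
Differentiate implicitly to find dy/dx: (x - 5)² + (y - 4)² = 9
Differentiate both sides with respect to x, treating y as y(x). By the chain rule, any term containing y contributes a factor of y' = dy/dx when we differentiate it.

Move every term to one side and write the relation as F(x, y) = 0. Term by term,
  d/dx[(x - 5)^2] = 2x - 10
  d/dx[(y - 4)^2] = 2·y'(y - 4)
  d/dx[-9] = 0

The pieces without y' make up ∂F/∂x and the coefficient of y' is ∂F/∂y:
  ∂F/∂x = 2x - 10,
  ∂F/∂y = 2y - 8.

Since d/dx[F] = ∂F/∂x + (∂F/∂y)·y' = 0, solve for y':
  (∂F/∂y)·y' = -∂F/∂x
  dy/dx = -(∂F/∂x)/(∂F/∂y) = -(2x - 10)/(2y - 8) = (5 - x)/(y - 4)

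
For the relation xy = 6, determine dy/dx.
Differentiate the relation implicitly: treat y = y(x) and apply the chain rule, so every y-derivative picks up a y' = dy/dx factor.

With everything moved to the left-hand side, differentiate term by term:
  d/dx[xy] = x·y' + y
  d/dx[-6] = 0

Separating the contributions that come from x directly and those that come through y:
  without y':      y
  multiplying y':  x

so (y) + (x)·y' = 0, and therefore
  dy/dx = -(y)/(x) = -y/x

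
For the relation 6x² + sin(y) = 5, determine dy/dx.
Differentiate the relation implicitly: treat y = y(x) and apply the chain rule, so every y-derivative picks up a y' = dy/dx factor.

With everything moved to the left-hand side, differentiate term by term:
  d/dx[6x^2] = 12x
  d/dx[sin(y)] = y'·cos(y)
  d/dx[-5] = 0

Separating the contributions that come from x directly and those that come through y:
  without y':      12x
  multiplying y':  cos(y)

so (12x) + (cos(y))·y' = 0, and therefore
  dy/dx = -(12x)/(cos(y)) = -12x/cos(y)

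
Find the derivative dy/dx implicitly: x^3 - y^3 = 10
Differentiate both sides with respect to x, treating y as y(x). By the chain rule, any term containing y contributes a factor of y' = dy/dx when we differentiate it.

Move every term to one side and write the relation as F(x, y) = 0. Term by term,
  d/dx[x^3] = 3x^2
  d/dx[-y^3] = -3y^2·y'
  d/dx[-10] = 0

The pieces without y' make up ∂F/∂x and the coefficient of y' is ∂F/∂y:
  ∂F/∂x = 3x^2,
  ∂F/∂y = -3y^2.

Since d/dx[F] = ∂F/∂x + (∂F/∂y)·y' = 0, solve for y':
  (∂F/∂y)·y' = -∂F/∂x
  dy/dx = -(∂F/∂x)/(∂F/∂y) = -(3x^2)/(-3y^2) = x^2/y^2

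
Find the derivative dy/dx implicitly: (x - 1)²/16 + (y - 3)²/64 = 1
Apply d/dx to both sides, remembering that y depends on x. Each occurrence of y therefore brings in a y' = dy/dx via the chain rule.

With F(x, y) equal to the left-hand side minus the right, differentiate F term by term:
  d/dx[(x - 1)^2/16] = x/8 - 1/8
  d/dx[(y - 3)^2/64] = y'(y - 3)/32
  d/dx[-1] = 0
Adding these up, d/dx[F] = 0 becomes
  (x/8 - 1/8) + (y/32 - 3/32)·y' = 0,
so isolating y',
  dy/dx = -(x/8 - 1/8)/(y/32 - 3/32)
        = -((x - 1)/8)/((y - 3)/32) = 4(1 - x)/(y - 3)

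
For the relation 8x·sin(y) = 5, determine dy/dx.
Take d/dx of both sides. Since y is implicitly a function of x, the chain rule attaches a y' = dy/dx factor whenever we differentiate through y.

Set F(x, y) = (left side) − (right side), so the curve is F = 0. Differentiating each term of F:
  d/dx[8x·sin(y)] = 8x·y'·cos(y) + 8sin(y)
  d/dx[-5] = 0

Collecting, the y'-free part is the partial derivative in x and the y' coefficient is the partial derivative in y:
  ∂F/∂x = 8sin(y)
  ∂F/∂y = 8x·cos(y)

so d/dx[F(x, y(x))] = ∂F/∂x + (∂F/∂y)·y' = 0. Rearranging,
  dy/dx = -(∂F/∂x)/(∂F/∂y) = -(8sin(y))/(8x·cos(y)) = -tan(y)/x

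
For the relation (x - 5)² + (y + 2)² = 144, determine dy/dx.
Apply d/dx to both sides, remembering that y depends on x. Each occurrence of y therefore brings in a y' = dy/dx via the chain rule.

With F(x, y) equal to the left-hand side minus the right, differentiate F term by term:
  d/dx[(x - 5)^2] = 2x - 10
  d/dx[(y + 2)^2] = 2·y'(y + 2)
  d/dx[-144] = 0
Adding these up, d/dx[F] = 0 becomes
  (2x - 10) + (2y + 4)·y' = 0,
so isolating y',
  dy/dx = -(2x - 10)/(2y + 4) = (5 - x)/(y + 2)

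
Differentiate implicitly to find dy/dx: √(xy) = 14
Differentiate both sides with respect to x, treating y as y(x). By the chain rule, any term containing y contributes a factor of y' = dy/dx when we differentiate it.

Move every term to one side and write the relation as F(x, y) = 0. Term by term,
  d/dx[√(xy)] = √(xy)(x·y'/2 + y/2)/(xy)
  d/dx[-14] = 0

The pieces without y' make up ∂F/∂x and the coefficient of y' is ∂F/∂y:
  ∂F/∂x = √(xy)/(2x),
  ∂F/∂y = √(xy)/(2y).

Since d/dx[F] = ∂F/∂x + (∂F/∂y)·y' = 0, solve for y':
  (∂F/∂y)·y' = -∂F/∂x
  dy/dx = -(∂F/∂x)/(∂F/∂y) = -(√(xy)/(2x))/(√(xy)/(2y)) = -y/x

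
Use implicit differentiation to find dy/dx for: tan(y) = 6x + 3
Differentiate the relation implicitly: treat y = y(x) and apply the chain rule, so every y-derivative picks up a y' = dy/dx factor.

With everything moved to the left-hand side, differentiate term by term:
  d/dx[-6x] = -6
  d/dx[tan(y)] = y'(tan(y)^2 + 1)
  d/dx[-3] = 0

Separating the contributions that come from x directly and those that come through y:
  without y':      -6
  multiplying y':  tan(y)^2 + 1

so (-6) + (tan(y)^2 + 1)·y' = 0, and therefore
  dy/dx = -(-6)/(tan(y)^2 + 1) = 6cos(y)^2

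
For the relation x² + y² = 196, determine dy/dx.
Differentiate both sides with respect to x, treating y as y(x). By the chain rule, any term containing y contributes a factor of y' = dy/dx when we differentiate it.

Move every term to one side and write the relation as F(x, y) = 0. Term by term,
  d/dx[x^2] = 2x
  d/dx[y^2] = 2y·y'
  d/dx[-196] = 0

The pieces without y' make up ∂F/∂x and the coefficient of y' is ∂F/∂y:
  ∂F/∂x = 2x,
  ∂F/∂y = 2y.

Since d/dx[F] = ∂F/∂x + (∂F/∂y)·y' = 0, solve for y':
  (∂F/∂y)·y' = -∂F/∂x
  dy/dx = -(∂F/∂x)/(∂F/∂y) = -(2x)/(2y) = -x/y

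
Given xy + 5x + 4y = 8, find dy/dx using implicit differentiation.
Differentiate both sides with respect to x, treating y as y(x). By the chain rule, any term containing y contributes a factor of y' = dy/dx when we differentiate it.

Move every term to one side and write the relation as F(x, y) = 0. Term by term,
  d/dx[xy] = x·y' + y
  d/dx[5x] = 5
  d/dx[4y] = 4·y'
  d/dx[-8] = 0

The pieces without y' make up ∂F/∂x and the coefficient of y' is ∂F/∂y:
  ∂F/∂x = y + 5,
  ∂F/∂y = x + 4.

Since d/dx[F] = ∂F/∂x + (∂F/∂y)·y' = 0, solve for y':
  (∂F/∂y)·y' = -∂F/∂x
  dy/dx = -(∂F/∂x)/(∂F/∂y) = -(y + 5)/(x + 4) = (-y - 5)/(x + 4)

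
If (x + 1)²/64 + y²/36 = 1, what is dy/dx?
Take d/dx of both sides. Since y is implicitly a function of x, the chain rule attaches a y' = dy/dx factor whenever we differentiate through y.

Set F(x, y) = (left side) − (right side), so the curve is F = 0. Differentiating each term of F:
  d/dx[y^2/36] = y·y'/18
  d/dx[(x + 1)^2/64] = x/32 + 1/32
  d/dx[-1] = 0

Collecting, the y'-free part is the partial derivative in x and the y' coefficient is the partial derivative in y:
  ∂F/∂x = x/32 + 1/32
  ∂F/∂y = y/18

so d/dx[F(x, y(x))] = ∂F/∂x + (∂F/∂y)·y' = 0. Rearranging,
  dy/dx = -(∂F/∂x)/(∂F/∂y) = -(x/32 + 1/32)/(y/18)
        = -((x + 1)/32)/(y/18) = 9(-x - 1)/(16y)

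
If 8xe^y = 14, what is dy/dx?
Take d/dx of both sides. Since y is implicitly a function of x, the chain rule attaches a y' = dy/dx factor whenever we differentiate through y.

Set F(x, y) = (left side) − (right side), so the curve is F = 0. Differentiating each term of F:
  d/dx[8x·e^(y)] = 8x·y'·e^(y) + 8e^(y)
  d/dx[-14] = 0

Collecting, the y'-free part is the partial derivative in x and the y' coefficient is the partial derivative in y:
  ∂F/∂x = 8e^(y)
  ∂F/∂y = 8x·e^(y)

so d/dx[F(x, y(x))] = ∂F/∂x + (∂F/∂y)·y' = 0. Rearranging,
  dy/dx = -(∂F/∂x)/(∂F/∂y) = -(8e^(y))/(8x·e^(y)) = -1/x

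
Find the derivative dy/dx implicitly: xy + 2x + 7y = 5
Differentiate the relation implicitly: treat y = y(x) and apply the chain rule, so every y-derivative picks up a y' = dy/dx factor.

With everything moved to the left-hand side, differentiate term by term:
  d/dx[xy] = x·y' + y
  d/dx[2x] = 2
  d/dx[7y] = 7·y'
  d/dx[-5] = 0

Separating the contributions that come from x directly and those that come through y:
  without y':      y + 2
  multiplying y':  x + 7

so (y + 2) + (x + 7)·y' = 0, and therefore
  dy/dx = -(y + 2)/(x + 7) = (-y - 2)/(x + 7)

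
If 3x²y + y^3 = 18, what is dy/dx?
Take d/dx of both sides. Since y is implicitly a function of x, the chain rule attaches a y' = dy/dx factor whenever we differentiate through y.

Set F(x, y) = (left side) − (right side), so the curve is F = 0. Differentiating each term of F:
  d/dx[3x^2y] = 3x^2·y' + 6xy
  d/dx[y^3] = 3y^2·y'
  d/dx[-18] = 0

Collecting, the y'-free part is the partial derivative in x and the y' coefficient is the partial derivative in y:
  ∂F/∂x = 6xy
  ∂F/∂y = 3x^2 + 3y^2

so d/dx[F(x, y(x))] = ∂F/∂x + (∂F/∂y)·y' = 0. Rearranging,
  dy/dx = -(∂F/∂x)/(∂F/∂y) = -(6xy)/(3x^2 + 3y^2) = -2xy/(x^2 + y^2)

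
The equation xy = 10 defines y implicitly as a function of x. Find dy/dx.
Take d/dx of both sides. Since y is implicitly a function of x, the chain rule attaches a y' = dy/dx factor whenever we differentiate through y.

Set F(x, y) = (left side) − (right side), so the curve is F = 0. Differentiating each term of F:
  d/dx[xy] = x·y' + y
  d/dx[-10] = 0

Collecting, the y'-free part is the partial derivative in x and the y' coefficient is the partial derivative in y:
  ∂F/∂x = y
  ∂F/∂y = x

so d/dx[F(x, y(x))] = ∂F/∂x + (∂F/∂y)·y' = 0. Rearranging,
  dy/dx = -(∂F/∂x)/(∂F/∂y) = -(y)/(x) = -y/x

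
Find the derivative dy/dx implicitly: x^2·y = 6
Take d/dx of both sides. Since y is implicitly a function of x, the chain rule attaches a y' = dy/dx factor whenever we differentiate through y.

Set F(x, y) = (left side) − (right side), so the curve is F = 0. Differentiating each term of F:
  d/dx[x^2y] = x^2·y' + 2xy
  d/dx[-6] = 0

Collecting, the y'-free part is the partial derivative in x and the y' coefficient is the partial derivative in y:
  ∂F/∂x = 2xy
  ∂F/∂y = x^2

so d/dx[F(x, y(x))] = ∂F/∂x + (∂F/∂y)·y' = 0. Rearranging,
  dy/dx = -(∂F/∂x)/(∂F/∂y) = -(2xy)/(x^2) = -2y/x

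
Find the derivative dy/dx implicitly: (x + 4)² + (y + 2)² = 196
Take d/dx of both sides. Since y is implicitly a function of x, the chain rule attaches a y' = dy/dx factor whenever we differentiate through y.

Set F(x, y) = (left side) − (right side), so the curve is F = 0. Differentiating each term of F:
  d/dx[(x + 4)^2] = 2x + 8
  d/dx[(y + 2)^2] = 2·y'(y + 2)
  d/dx[-196] = 0

Collecting, the y'-free part is the partial derivative in x and the y' coefficient is the partial derivative in y:
  ∂F/∂x = 2x + 8
  ∂F/∂y = 2y + 4

so d/dx[F(x, y(x))] = ∂F/∂x + (∂F/∂y)·y' = 0. Rearranging,
  dy/dx = -(∂F/∂x)/(∂F/∂y) = -(2x + 8)/(2y + 4) = (-x - 4)/(y + 2)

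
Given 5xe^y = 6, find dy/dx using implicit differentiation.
Differentiate the relation implicitly: treat y = y(x) and apply the chain rule, so every y-derivative picks up a y' = dy/dx factor.

With everything moved to the left-hand side, differentiate term by term:
  d/dx[5x·e^(y)] = 5x·y'·e^(y) + 5e^(y)
  d/dx[-6] = 0

Separating the contributions that come from x directly and those that come through y:
  without y':      5e^(y)
  multiplying y':  5x·e^(y)

so (5e^(y)) + (5x·e^(y))·y' = 0, and therefore
  dy/dx = -(5e^(y))/(5x·e^(y)) = -1/x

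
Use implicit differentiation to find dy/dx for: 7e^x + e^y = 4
Take d/dx of both sides. Since y is implicitly a function of x, the chain rule attaches a y' = dy/dx factor whenever we differentiate through y.

Set F(x, y) = (left side) − (right side), so the curve is F = 0. Differentiating each term of F:
  d/dx[7e^(x)] = 7e^(x)
  d/dx[e^(y)] = y'·e^(y)
  d/dx[-4] = 0

Collecting, the y'-free part is the partial derivative in x and the y' coefficient is the partial derivative in y:
  ∂F/∂x = 7e^(x)
  ∂F/∂y = e^(y)

so d/dx[F(x, y(x))] = ∂F/∂x + (∂F/∂y)·y' = 0. Rearranging,
  dy/dx = -(∂F/∂x)/(∂F/∂y) = -(7e^(x))/(e^(y)) = -7e^(x - y)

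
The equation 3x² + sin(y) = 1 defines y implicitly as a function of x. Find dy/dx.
Take d/dx of both sides. Since y is implicitly a function of x, the chain rule attaches a y' = dy/dx factor whenever we differentiate through y.

Set F(x, y) = (left side) − (right side), so the curve is F = 0. Differentiating each term of F:
  d/dx[3x^2] = 6x
  d/dx[sin(y)] = y'·cos(y)
  d/dx[-1] = 0

Collecting, the y'-free part is the partial derivative in x and the y' coefficient is the partial derivative in y:
  ∂F/∂x = 6x
  ∂F/∂y = cos(y)

so d/dx[F(x, y(x))] = ∂F/∂x + (∂F/∂y)·y' = 0. Rearranging,
  dy/dx = -(∂F/∂x)/(∂F/∂y) = -(6x)/(cos(y)) = -6x/cos(y)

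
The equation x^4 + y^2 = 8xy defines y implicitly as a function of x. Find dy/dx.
Take d/dx of both sides. Since y is implicitly a function of x, the chain rule attaches a y' = dy/dx factor whenever we differentiate through y.

Set F(x, y) = (left side) − (right side), so the curve is F = 0. Differentiating each term of F:
  d/dx[x^4] = 4x^3
  d/dx[-8xy] = -8x·y' - 8y
  d/dx[y^2] = 2y·y'

Collecting, the y'-free part is the partial derivative in x and the y' coefficient is the partial derivative in y:
  ∂F/∂x = 4x^3 - 8y
  ∂F/∂y = -8x + 2y

so d/dx[F(x, y(x))] = ∂F/∂x + (∂F/∂y)·y' = 0. Rearranging,
  dy/dx = -(∂F/∂x)/(∂F/∂y) = -(4x^3 - 8y)/(-8x + 2y) = 2(x^3 - 2y)/(4x - y)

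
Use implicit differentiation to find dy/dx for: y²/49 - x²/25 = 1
Differentiate both sides with respect to x, treating y as y(x). By the chain rule, any term containing y contributes a factor of y' = dy/dx when we differentiate it.

Move every term to one side and write the relation as F(x, y) = 0. Term by term,
  d/dx[-x^2/25] = -2x/25
  d/dx[y^2/49] = 2y·y'/49
  d/dx[-1] = 0

The pieces without y' make up ∂F/∂x and the coefficient of y' is ∂F/∂y:
  ∂F/∂x = -2x/25,
  ∂F/∂y = 2y/49.

Since d/dx[F] = ∂F/∂x + (∂F/∂y)·y' = 0, solve for y':
  (∂F/∂y)·y' = -∂F/∂x
  dy/dx = -(∂F/∂x)/(∂F/∂y) = -(-2x/25)/(2y/49) = 49x/(25y)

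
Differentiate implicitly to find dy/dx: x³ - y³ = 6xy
Differentiate both sides with respect to x, treating y as y(x). By the chain rule, any term containing y contributes a factor of y' = dy/dx when we differentiate it.

Move every term to one side and write the relation as F(x, y) = 0. Term by term,
  d/dx[x^3] = 3x^2
  d/dx[-6xy] = -6x·y' - 6y
  d/dx[-y^3] = -3y^2·y'

The pieces without y' make up ∂F/∂x and the coefficient of y' is ∂F/∂y:
  ∂F/∂x = 3x^2 - 6y,
  ∂F/∂y = -6x - 3y^2.

Since d/dx[F] = ∂F/∂x + (∂F/∂y)·y' = 0, solve for y':
  (∂F/∂y)·y' = -∂F/∂x
  dy/dx = -(∂F/∂x)/(∂F/∂y) = -(3x^2 - 6y)/(-6x - 3y^2) = (x^2 - 2y)/(2x + y^2)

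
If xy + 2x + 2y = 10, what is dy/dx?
Take d/dx of both sides. Since y is implicitly a function of x, the chain rule attaches a y' = dy/dx factor whenever we differentiate through y.

Set F(x, y) = (left side) − (right side), so the curve is F = 0. Differentiating each term of F:
  d/dx[xy] = x·y' + y
  d/dx[2x] = 2
  d/dx[2y] = 2·y'
  d/dx[-10] = 0

Collecting, the y'-free part is the partial derivative in x and the y' coefficient is the partial derivative in y:
  ∂F/∂x = y + 2
  ∂F/∂y = x + 2

so d/dx[F(x, y(x))] = ∂F/∂x + (∂F/∂y)·y' = 0. Rearranging,
  dy/dx = -(∂F/∂x)/(∂F/∂y) = -(y + 2)/(x + 2) = (-y - 2)/(x + 2)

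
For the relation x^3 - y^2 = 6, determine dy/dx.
Differentiate the relation implicitly: treat y = y(x) and apply the chain rule, so every y-derivative picks up a y' = dy/dx factor.

With everything moved to the left-hand side, differentiate term by term:
  d/dx[x^3] = 3x^2
  d/dx[-y^2] = -2y·y'
  d/dx[-6] = 0

Separating the contributions that come from x directly and those that come through y:
  without y':      3x^2
  multiplying y':  -2y

so (3x^2) + (-2y)·y' = 0, and therefore
  dy/dx = -(3x^2)/(-2y) = 3x^2/(2y)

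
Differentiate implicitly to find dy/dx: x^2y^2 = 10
Take d/dx of both sides. Since y is implicitly a function of x, the chain rule attaches a y' = dy/dx factor whenever we differentiate through y.

Set F(x, y) = (left side) − (right side), so the curve is F = 0. Differentiating each term of F:
  d/dx[x^2y^2] = 2x^2y·y' + 2xy^2
  d/dx[-10] = 0

Collecting, the y'-free part is the partial derivative in x and the y' coefficient is the partial derivative in y:
  ∂F/∂x = 2xy^2
  ∂F/∂y = 2x^2y

so d/dx[F(x, y(x))] = ∂F/∂x + (∂F/∂y)·y' = 0. Rearranging,
  dy/dx = -(∂F/∂x)/(∂F/∂y) = -(2xy^2)/(2x^2y) = -y/x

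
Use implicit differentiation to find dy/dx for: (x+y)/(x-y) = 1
Differentiate both sides with respect to x, treating y as y(x). By the chain rule, any term containing y contributes a factor of y' = dy/dx when we differentiate it.

Move every term to one side and write the relation as F(x, y) = 0. Term by term,
  d/dx[(x + y)/(x - y)] = (y' + 1)/(x - y) + (x + y)(y' - 1)/(x - y)^2
  d/dx[-1] = 0

The pieces without y' make up ∂F/∂x and the coefficient of y' is ∂F/∂y:
  ∂F/∂x = 1/(x - y) - (x + y)/(x - y)^2,
  ∂F/∂y = 1/(x - y) + (x + y)/(x - y)^2.

Since d/dx[F] = ∂F/∂x + (∂F/∂y)·y' = 0, solve for y':
  (∂F/∂y)·y' = -∂F/∂x
  dy/dx = -(∂F/∂x)/(∂F/∂y) = -(1/(x - y) - (x + y)/(x - y)^2)/(1/(x - y) + (x + y)/(x - y)^2)
        = -(-2y/(x - y)^2)/(2x/(x - y)^2) = y/x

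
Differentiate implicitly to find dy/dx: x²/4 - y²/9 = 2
Differentiate the relation implicitly: treat y = y(x) and apply the chain rule, so every y-derivative picks up a y' = dy/dx factor.

With everything moved to the left-hand side, differentiate term by term:
  d/dx[x^2/4] = x/2
  d/dx[-y^2/9] = -2y·y'/9
  d/dx[-2] = 0

Separating the contributions that come from x directly and those that come through y:
  without y':      x/2
  multiplying y':  -2y/9

so (x/2) + (-2y/9)·y' = 0, and therefore
  dy/dx = -(x/2)/(-2y/9) = 9x/(4y)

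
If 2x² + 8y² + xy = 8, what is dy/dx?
Apply d/dx to both sides, remembering that y depends on x. Each occurrence of y therefore brings in a y' = dy/dx via the chain rule.

With F(x, y) equal to the left-hand side minus the right, differentiate F term by term:
  d/dx[2x^2] = 4x
  d/dx[xy] = x·y' + y
  d/dx[8y^2] = 16y·y'
  d/dx[-8] = 0
Adding these up, d/dx[F] = 0 becomes
  (4x + y) + (x + 16y)·y' = 0,
so isolating y',
  dy/dx = -(4x + y)/(x + 16y) = (-4x - y)/(x + 16y)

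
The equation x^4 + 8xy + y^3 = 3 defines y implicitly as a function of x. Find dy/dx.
Differentiate both sides with respect to x, treating y as y(x). By the chain rule, any term containing y contributes a factor of y' = dy/dx when we differentiate it.

Move every term to one side and write the relation as F(x, y) = 0. Term by term,
  d/dx[x^4] = 4x^3
  d/dx[8xy] = 8x·y' + 8y
  d/dx[y^3] = 3y^2·y'
  d/dx[-3] = 0

The pieces without y' make up ∂F/∂x and the coefficient of y' is ∂F/∂y:
  ∂F/∂x = 4x^3 + 8y,
  ∂F/∂y = 8x + 3y^2.

Since d/dx[F] = ∂F/∂x + (∂F/∂y)·y' = 0, solve for y':
  (∂F/∂y)·y' = -∂F/∂x
  dy/dx = -(∂F/∂x)/(∂F/∂y) = -(4x^3 + 8y)/(8x + 3y^2) = 4(-x^3 - 2y)/(8x + 3y^2)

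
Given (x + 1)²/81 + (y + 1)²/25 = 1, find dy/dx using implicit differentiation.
Differentiate the relation implicitly: treat y = y(x) and apply the chain rule, so every y-derivative picks up a y' = dy/dx factor.

With everything moved to the left-hand side, differentiate term by term:
  d/dx[(x + 1)^2/81] = 2x/81 + 2/81
  d/dx[(y + 1)^2/25] = 2·y'(y + 1)/25
  d/dx[-1] = 0

Separating the contributions that come from x directly and those that come through y:
  without y':      2x/81 + 2/81
  multiplying y':  2y/25 + 2/25

so (2x/81 + 2/81) + (2y/25 + 2/25)·y' = 0, and therefore
  dy/dx = -(2x/81 + 2/81)/(2y/25 + 2/25)
        = -(2(x + 1)/81)/(2(y + 1)/25) = 25(-x - 1)/(81(y + 1))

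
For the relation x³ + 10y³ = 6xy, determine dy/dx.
Differentiate both sides with respect to x, treating y as y(x). By the chain rule, any term containing y contributes a factor of y' = dy/dx when we differentiate it.

Move every term to one side and write the relation as F(x, y) = 0. Term by term,
  d/dx[x^3] = 3x^2
  d/dx[-6xy] = -6x·y' - 6y
  d/dx[10y^3] = 30y^2·y'

The pieces without y' make up ∂F/∂x and the coefficient of y' is ∂F/∂y:
  ∂F/∂x = 3x^2 - 6y,
  ∂F/∂y = -6x + 30y^2.

Since d/dx[F] = ∂F/∂x + (∂F/∂y)·y' = 0, solve for y':
  (∂F/∂y)·y' = -∂F/∂x
  dy/dx = -(∂F/∂x)/(∂F/∂y) = -(3x^2 - 6y)/(-6x + 30y^2) = (x^2/2 - y)/(x - 5y^2)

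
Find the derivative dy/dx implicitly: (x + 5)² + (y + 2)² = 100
Apply d/dx to both sides, remembering that y depends on x. Each occurrence of y therefore brings in a y' = dy/dx via the chain rule.

With F(x, y) equal to the left-hand side minus the right, differentiate F term by term:
  d/dx[(x + 5)^2] = 2x + 10
  d/dx[(y + 2)^2] = 2·y'(y + 2)
  d/dx[-100] = 0
Adding these up, d/dx[F] = 0 becomes
  (2x + 10) + (2y + 4)·y' = 0,
so isolating y',
  dy/dx = -(2x + 10)/(2y + 4) = (-x - 5)/(y + 2)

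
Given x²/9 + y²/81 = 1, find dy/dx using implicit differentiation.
Apply d/dx to both sides, remembering that y depends on x. Each occurrence of y therefore brings in a y' = dy/dx via the chain rule.

With F(x, y) equal to the left-hand side minus the right, differentiate F term by term:
  d/dx[x^2/9] = 2x/9
  d/dx[y^2/81] = 2y·y'/81
  d/dx[-1] = 0
Adding these up, d/dx[F] = 0 becomes
  (2x/9) + (2y/81)·y' = 0,
so isolating y',
  dy/dx = -(2x/9)/(2y/81) = -9x/y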